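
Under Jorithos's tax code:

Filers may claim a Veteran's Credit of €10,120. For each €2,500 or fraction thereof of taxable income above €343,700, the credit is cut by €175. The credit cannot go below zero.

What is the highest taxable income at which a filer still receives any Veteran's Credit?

€486,200

After 57 increments the reduction is 57 × €175 = €9,975, leaving €145; one more increment wipes it out. Increment 57 ends at excess 57 × €2,500 = €142,500, so the highest qualifying income is €343,700 + €142,500 = €486,200.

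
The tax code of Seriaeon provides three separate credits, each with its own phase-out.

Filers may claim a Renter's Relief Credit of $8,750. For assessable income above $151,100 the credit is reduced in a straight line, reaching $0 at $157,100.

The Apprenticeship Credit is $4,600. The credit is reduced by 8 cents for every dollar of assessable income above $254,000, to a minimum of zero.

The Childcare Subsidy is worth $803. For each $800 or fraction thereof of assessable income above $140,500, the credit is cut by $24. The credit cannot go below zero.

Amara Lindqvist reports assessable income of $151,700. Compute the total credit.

$12,942

Renter's Relief Credit: $151,700 is $600 into a $6,000 phase-out range, leaving 5,400/6,000 of the credit: $8,750 × 5,400/6,000 = $7,875.
Apprenticeship Credit: $151,700 is at or below the $254,000 threshold, so the full $4,600 applies.
Childcare Subsidy: income exceeds $140,500 by $11,200, which is 14 full-or-partial $800 increments; reduction = 14 × $24 = $336, leaving $467.
Total: $7,875 + $4,600 + $467 = $12,942.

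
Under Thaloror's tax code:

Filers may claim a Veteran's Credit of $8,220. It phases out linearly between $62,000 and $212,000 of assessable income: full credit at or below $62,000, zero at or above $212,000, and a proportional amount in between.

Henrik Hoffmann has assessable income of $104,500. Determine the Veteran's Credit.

$5,891

Veteran's Credit: $104,500 is $42,500 into a $150,000 phase-out range, leaving 107,500/150,000 of the credit: $8,220 × 107,500/150,000 = $5,891.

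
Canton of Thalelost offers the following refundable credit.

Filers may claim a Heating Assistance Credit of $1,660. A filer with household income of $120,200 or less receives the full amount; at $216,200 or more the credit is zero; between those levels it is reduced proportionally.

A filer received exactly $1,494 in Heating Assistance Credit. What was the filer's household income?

$129,800

$1,494 is 1,494/1,660 of the full $1,660, so 166/1,660 of the $96,000 range has been used: income = $120,200 + $96,000 × 166/1,660 = $129,800.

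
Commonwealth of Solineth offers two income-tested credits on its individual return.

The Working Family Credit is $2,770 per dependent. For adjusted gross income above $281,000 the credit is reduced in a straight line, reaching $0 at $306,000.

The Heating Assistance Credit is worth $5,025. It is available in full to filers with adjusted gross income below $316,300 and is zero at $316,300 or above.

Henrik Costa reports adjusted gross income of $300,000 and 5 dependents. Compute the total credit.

Working Family Credit: base = 5 × $2,770 = $13,850. $300,000 is $19,000 into a $25,000 phase-out range, leaving 6,000/25,000 of the credit: $13,850 × 6,000/25,000 = $3,324.
Heating Assistance Credit: $300,000 is below the $316,300 cutoff, so the full $5,025 applies.
Total: $3,324 + $5,025 = $8,349.

$8,349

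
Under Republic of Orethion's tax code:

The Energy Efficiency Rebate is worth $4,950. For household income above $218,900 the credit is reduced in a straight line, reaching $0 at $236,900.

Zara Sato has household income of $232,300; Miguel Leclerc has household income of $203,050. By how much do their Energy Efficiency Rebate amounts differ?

Zara ($232,300): Energy Efficiency Rebate: $232,300 is $13,400 into a $18,000 phase-out range, leaving 4,600/18,000 of the credit: $4,950 × 4,600/18,000 = $1,265.
Miguel ($203,050): Energy Efficiency Rebate: $203,050 is at or below the $218,900 threshold, so the full $4,950 applies.
Difference: |$1,265 − $4,950| = $3,685.

$3,685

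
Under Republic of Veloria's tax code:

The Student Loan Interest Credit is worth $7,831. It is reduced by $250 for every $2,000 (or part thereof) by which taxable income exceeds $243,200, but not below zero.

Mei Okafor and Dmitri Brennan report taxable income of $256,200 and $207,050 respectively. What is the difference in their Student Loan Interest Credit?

$1,750

Mei ($256,200): Student Loan Interest Credit: income exceeds $243,200 by $13,000, which is 7 full-or-partial $2,000 increments; reduction = 7 × $250 = $1,750, leaving $6,081.
Dmitri ($207,050): Student Loan Interest Credit: $207,050 is at or below the $243,200 threshold, so the full $7,831 applies.
Difference: |$6,081 − $7,831| = $1,750.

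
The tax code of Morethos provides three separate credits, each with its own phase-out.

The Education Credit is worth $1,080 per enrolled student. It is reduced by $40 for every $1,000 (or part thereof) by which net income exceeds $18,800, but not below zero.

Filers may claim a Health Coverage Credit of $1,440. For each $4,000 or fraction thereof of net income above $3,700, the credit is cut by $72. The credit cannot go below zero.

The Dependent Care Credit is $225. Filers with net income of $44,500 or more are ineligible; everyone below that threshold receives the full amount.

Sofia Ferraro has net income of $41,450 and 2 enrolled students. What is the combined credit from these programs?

$2,185

Education Credit: base = 2 × $1,080 = $2,160. income exceeds $18,800 by $22,650, which is 23 full-or-partial $1,000 increments; reduction = 23 × $40 = $920, leaving $1,240.
Health Coverage Credit: income exceeds $3,700 by $37,750, which is 10 full-or-partial $4,000 increments; reduction = 10 × $72 = $720, leaving $720.
Dependent Care Credit: $41,450 is below the $44,500 cutoff, so the full $225 applies.
Total: $1,240 + $720 + $225 = $2,185.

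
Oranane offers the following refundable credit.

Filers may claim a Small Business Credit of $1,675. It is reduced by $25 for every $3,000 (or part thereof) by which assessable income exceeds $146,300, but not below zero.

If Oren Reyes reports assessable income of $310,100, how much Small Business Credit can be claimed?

Small Business Credit: income exceeds $146,300 by $163,800, which is 55 full-or-partial $3,000 increments; reduction = 55 × $25 = $1,375, leaving $300.

$300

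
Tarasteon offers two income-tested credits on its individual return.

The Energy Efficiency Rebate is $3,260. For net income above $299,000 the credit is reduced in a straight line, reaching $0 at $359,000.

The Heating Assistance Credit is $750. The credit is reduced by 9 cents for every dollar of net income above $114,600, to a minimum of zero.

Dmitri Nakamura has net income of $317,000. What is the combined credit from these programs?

$2,282

Energy Efficiency Rebate: $317,000 is $18,000 into a $60,000 phase-out range, leaving 42,000/60,000 of the credit: $3,260 × 42,000/60,000 = $2,282.
Heating Assistance Credit: 9% of the $202,400 excess over $114,600 is $18,216 ≥ base, so the credit is $0.
Total: $2,282 + $0 = $2,282.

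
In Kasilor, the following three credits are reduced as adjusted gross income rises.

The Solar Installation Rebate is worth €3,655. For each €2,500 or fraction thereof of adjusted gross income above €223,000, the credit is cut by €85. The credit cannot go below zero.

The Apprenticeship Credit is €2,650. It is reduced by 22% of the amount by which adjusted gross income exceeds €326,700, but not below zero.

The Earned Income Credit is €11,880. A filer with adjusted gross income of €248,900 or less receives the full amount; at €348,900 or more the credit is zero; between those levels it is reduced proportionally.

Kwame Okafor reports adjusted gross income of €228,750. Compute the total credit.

€17,930

Solar Installation Rebate: income exceeds €223,000 by €5,750, which is 3 full-or-partial €2,500 increments; reduction = 3 × €85 = €255, leaving €3,400.
Apprenticeship Credit: €228,750 is at or below the €326,700 threshold, so the full €2,650 applies.
Earned Income Credit: €228,750 is at or below the €248,900 threshold, so the full €11,880 applies.
Total: €3,400 + €2,650 + €11,880 = €17,930.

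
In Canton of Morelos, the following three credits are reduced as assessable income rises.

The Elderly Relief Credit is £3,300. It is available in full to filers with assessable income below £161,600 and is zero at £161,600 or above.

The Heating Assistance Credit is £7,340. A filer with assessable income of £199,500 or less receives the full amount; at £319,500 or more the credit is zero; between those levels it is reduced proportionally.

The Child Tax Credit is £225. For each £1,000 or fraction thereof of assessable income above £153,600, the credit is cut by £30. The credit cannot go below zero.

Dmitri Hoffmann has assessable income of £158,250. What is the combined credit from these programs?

Elderly Relief Credit: £158,250 is below the £161,600 cutoff, so the full £3,300 applies.
Heating Assistance Credit: £158,250 is at or below the £199,500 threshold, so the full £7,340 applies.
Child Tax Credit: income exceeds £153,600 by £4,650, which is 5 full-or-partial £1,000 increments; reduction = 5 × £30 = £150, leaving £75.
Total: £3,300 + £7,340 + £75 = £10,715.

£10,715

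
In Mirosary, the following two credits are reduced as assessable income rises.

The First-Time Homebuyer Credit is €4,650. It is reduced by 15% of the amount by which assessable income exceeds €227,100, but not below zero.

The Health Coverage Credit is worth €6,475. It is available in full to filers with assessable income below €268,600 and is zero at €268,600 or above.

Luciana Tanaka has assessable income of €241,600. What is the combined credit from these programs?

€8,950

First-Time Homebuyer Credit: 15% of the €14,500 excess over €227,100 is €2,175; credit = €4,650 − €2,175 = €2,475.
Health Coverage Credit: €241,600 is below the €268,600 cutoff, so the full €6,475 applies.
Total: €2,475 + €6,475 = €8,950.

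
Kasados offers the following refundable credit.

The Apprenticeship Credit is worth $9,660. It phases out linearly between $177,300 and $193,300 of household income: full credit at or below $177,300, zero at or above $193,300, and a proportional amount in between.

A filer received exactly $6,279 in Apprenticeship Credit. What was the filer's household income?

$182,900

$6,279 is 6,279/9,660 of the full $9,660, so 3,381/9,660 of the $16,000 range has been used: income = $177,300 + $16,000 × 3,381/9,660 = $182,900.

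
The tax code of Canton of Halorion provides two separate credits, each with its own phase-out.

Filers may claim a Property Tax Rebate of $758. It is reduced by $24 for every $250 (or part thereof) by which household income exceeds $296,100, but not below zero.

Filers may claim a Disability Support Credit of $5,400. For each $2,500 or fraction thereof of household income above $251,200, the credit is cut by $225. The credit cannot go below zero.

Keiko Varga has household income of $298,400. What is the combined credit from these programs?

Property Tax Rebate: income exceeds $296,100 by $2,300, which is 10 full-or-partial $250 increments; reduction = 10 × $24 = $240, leaving $518.
Disability Support Credit: income exceeds $251,200 by $47,200, which is 19 full-or-partial $2,500 increments; reduction = 19 × $225 = $4,275, leaving $1,125.
Total: $518 + $1,125 = $1,643.

$1,643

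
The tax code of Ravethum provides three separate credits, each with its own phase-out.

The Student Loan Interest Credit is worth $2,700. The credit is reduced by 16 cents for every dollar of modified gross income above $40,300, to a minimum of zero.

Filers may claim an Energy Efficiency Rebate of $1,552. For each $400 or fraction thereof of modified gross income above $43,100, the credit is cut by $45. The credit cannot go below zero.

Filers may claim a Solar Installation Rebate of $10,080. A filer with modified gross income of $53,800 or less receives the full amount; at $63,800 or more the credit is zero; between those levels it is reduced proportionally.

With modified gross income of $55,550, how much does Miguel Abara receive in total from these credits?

Student Loan Interest Credit: 16% of the $15,250 excess over $40,300 is $2,440; credit = $2,700 − $2,440 = $260.
Energy Efficiency Rebate: income exceeds $43,100 by $12,450, which is 32 full-or-partial $400 increments; reduction = 32 × $45 = $1,440, leaving $112.
Solar Installation Rebate: $55,550 is $1,750 into a $10,000 phase-out range, leaving 8,250/10,000 of the credit: $10,080 × 8,250/10,000 = $8,316.
Total: $260 + $112 + $8,316 = $8,688.

$8,688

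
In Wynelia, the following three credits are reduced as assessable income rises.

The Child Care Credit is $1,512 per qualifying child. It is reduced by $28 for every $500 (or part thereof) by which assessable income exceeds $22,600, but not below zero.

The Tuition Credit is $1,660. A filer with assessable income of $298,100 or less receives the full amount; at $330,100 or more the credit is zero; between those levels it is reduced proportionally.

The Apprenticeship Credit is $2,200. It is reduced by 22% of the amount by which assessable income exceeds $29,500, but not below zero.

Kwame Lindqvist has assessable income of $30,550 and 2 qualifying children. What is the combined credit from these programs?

$6,205

Child Care Credit: base = 2 × $1,512 = $3,024. income exceeds $22,600 by $7,950, which is 16 full-or-partial $500 increments; reduction = 16 × $28 = $448, leaving $2,576.
Tuition Credit: $30,550 is at or below the $298,100 threshold, so the full $1,660 applies.
Apprenticeship Credit: 22% of the $1,050 excess over $29,500 is $231; credit = $2,200 − $231 = $1,969.
Total: $2,576 + $1,660 + $1,969 = $6,205.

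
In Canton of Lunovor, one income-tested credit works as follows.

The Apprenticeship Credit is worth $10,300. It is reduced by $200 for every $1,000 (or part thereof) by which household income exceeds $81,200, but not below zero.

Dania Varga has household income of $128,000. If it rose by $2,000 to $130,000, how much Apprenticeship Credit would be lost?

At $128,000 — income exceeds $81,200 by $46,800, which is 47 full-or-partial $1,000 increments; reduction = 47 × $200 = $9,400, leaving $900.
At $130,000 — income exceeds $81,200 by $48,800, which is 49 full-or-partial $1,000 increments; reduction = 49 × $200 = $9,800, leaving $500.
Lost: $900 − $500 = $400.

$400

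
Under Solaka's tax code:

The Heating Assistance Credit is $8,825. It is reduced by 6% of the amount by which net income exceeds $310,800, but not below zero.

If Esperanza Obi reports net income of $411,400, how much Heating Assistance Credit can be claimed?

Heating Assistance Credit: 6% of the $100,600 excess over $310,800 is $6,036; credit = $8,825 − $6,036 = $2,789.

$2,789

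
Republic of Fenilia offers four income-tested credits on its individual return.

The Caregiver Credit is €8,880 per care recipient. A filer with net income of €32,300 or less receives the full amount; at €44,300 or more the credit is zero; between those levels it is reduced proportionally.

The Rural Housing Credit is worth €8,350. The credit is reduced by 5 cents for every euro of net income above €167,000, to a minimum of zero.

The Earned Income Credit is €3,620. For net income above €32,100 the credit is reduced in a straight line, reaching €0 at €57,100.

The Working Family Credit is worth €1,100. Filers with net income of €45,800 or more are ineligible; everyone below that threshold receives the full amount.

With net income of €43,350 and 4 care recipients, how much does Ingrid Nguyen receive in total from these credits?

Caregiver Credit: base = 4 × €8,880 = €35,520. €43,350 is €11,050 into a €12,000 phase-out range, leaving 950/12,000 of the credit: €35,520 × 950/12,000 = €2,812.
Rural Housing Credit: €43,350 is at or below the €167,000 threshold, so the full €8,350 applies.
Earned Income Credit: €43,350 is €11,250 into a €25,000 phase-out range, leaving 13,750/25,000 of the credit: €3,620 × 13,750/25,000 = €1,991.
Working Family Credit: €43,350 is below the €45,800 cutoff, so the full €1,100 applies.
Total: €2,812 + €8,350 + €1,991 + €1,100 = €14,253.

€14,253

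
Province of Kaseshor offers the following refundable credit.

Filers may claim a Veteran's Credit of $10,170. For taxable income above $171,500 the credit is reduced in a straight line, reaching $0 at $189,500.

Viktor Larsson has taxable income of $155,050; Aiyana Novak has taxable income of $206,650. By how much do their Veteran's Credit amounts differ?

Viktor ($155,050): Veteran's Credit: $155,050 is at or below the $171,500 threshold, so the full $10,170 applies.
Aiyana ($206,650): Veteran's Credit: $206,650 is at or above $189,500, so the credit is $0.
Difference: |$10,170 − $0| = $10,170.

$10,170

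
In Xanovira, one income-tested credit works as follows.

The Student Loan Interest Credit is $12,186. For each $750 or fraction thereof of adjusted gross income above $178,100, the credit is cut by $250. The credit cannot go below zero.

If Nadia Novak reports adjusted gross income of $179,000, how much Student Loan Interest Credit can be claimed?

Student Loan Interest Credit: income exceeds $178,100 by $900, which is 2 full-or-partial $750 increments; reduction = 2 × $250 = $500, leaving $11,686.

$11,686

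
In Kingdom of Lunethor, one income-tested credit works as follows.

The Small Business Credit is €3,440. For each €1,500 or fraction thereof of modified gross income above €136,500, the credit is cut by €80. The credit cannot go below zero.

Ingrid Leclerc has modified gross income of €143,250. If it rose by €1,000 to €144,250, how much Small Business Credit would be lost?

At €143,250 — income exceeds €136,500 by €6,750, which is 5 full-or-partial €1,500 increments; reduction = 5 × €80 = €400, leaving €3,040.
At €144,250 — income exceeds €136,500 by €7,750, which is 6 full-or-partial €1,500 increments; reduction = 6 × €80 = €480, leaving €2,960.
Lost: €3,040 − €2,960 = €80.

€80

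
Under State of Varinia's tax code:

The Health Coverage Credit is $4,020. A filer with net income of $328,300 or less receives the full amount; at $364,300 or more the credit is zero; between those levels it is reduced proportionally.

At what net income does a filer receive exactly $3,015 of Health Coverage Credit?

$337,300

$3,015 is 3,015/4,020 of the full $4,020, so 1,005/4,020 of the $36,000 range has been used: income = $328,300 + $36,000 × 1,005/4,020 = $337,300.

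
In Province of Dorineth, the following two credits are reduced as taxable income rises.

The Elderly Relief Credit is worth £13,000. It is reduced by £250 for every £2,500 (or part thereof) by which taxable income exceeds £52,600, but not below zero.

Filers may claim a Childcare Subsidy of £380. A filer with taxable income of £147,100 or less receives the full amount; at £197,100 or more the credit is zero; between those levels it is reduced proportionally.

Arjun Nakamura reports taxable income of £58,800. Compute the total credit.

Elderly Relief Credit: income exceeds £52,600 by £6,200, which is 3 full-or-partial £2,500 increments; reduction = 3 × £250 = £750, leaving £12,250.
Childcare Subsidy: £58,800 is at or below the £147,100 threshold, so the full £380 applies.
Total: £12,250 + £380 = £12,630.

£12,630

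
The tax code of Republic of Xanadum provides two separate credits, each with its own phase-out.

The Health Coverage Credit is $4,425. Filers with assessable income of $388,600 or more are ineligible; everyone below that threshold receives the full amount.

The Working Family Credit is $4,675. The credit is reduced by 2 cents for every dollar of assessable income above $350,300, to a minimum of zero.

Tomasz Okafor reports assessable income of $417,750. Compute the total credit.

$3,326

Health Coverage Credit: $417,750 meets or exceeds the $388,600 cutoff, so the credit is $0.
Working Family Credit: 2% of the $67,450 excess over $350,300 is $1,349; credit = $4,675 − $1,349 = $3,326.
Total: $0 + $3,326 = $3,326.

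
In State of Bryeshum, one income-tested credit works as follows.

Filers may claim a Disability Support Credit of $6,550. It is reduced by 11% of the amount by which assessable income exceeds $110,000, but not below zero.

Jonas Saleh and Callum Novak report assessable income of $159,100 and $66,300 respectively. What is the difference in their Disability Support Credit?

Jonas ($159,100): Disability Support Credit: 11% of the $49,100 excess over $110,000 is $5,401; credit = $6,550 − $5,401 = $1,149.
Callum ($66,300): Disability Support Credit: $66,300 is at or below the $110,000 threshold, so the full $6,550 applies.
Difference: |$1,149 − $6,550| = $5,401.

$5,401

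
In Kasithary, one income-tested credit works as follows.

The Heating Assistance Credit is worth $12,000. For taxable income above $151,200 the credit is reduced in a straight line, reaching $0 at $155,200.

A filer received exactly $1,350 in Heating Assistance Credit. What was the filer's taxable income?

$154,750

$1,350 is 1,350/12,000 of the full $12,000, so 10,650/12,000 of the $4,000 range has been used: income = $151,200 + $4,000 × 10,650/12,000 = $154,750.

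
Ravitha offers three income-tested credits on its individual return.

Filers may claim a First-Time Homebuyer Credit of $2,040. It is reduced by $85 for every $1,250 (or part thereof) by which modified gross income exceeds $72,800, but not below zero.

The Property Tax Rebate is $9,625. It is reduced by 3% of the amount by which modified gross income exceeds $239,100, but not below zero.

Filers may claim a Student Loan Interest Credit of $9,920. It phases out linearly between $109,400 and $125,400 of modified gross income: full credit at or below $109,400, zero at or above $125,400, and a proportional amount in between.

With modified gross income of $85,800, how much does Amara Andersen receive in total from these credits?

$20,650

First-Time Homebuyer Credit: income exceeds $72,800 by $13,000, which is 11 full-or-partial $1,250 increments; reduction = 11 × $85 = $935, leaving $1,105.
Property Tax Rebate: $85,800 is at or below the $239,100 threshold, so the full $9,625 applies.
Student Loan Interest Credit: $85,800 is at or below the $109,400 threshold, so the full $9,920 applies.
Total: $1,105 + $9,625 + $9,920 = $20,650.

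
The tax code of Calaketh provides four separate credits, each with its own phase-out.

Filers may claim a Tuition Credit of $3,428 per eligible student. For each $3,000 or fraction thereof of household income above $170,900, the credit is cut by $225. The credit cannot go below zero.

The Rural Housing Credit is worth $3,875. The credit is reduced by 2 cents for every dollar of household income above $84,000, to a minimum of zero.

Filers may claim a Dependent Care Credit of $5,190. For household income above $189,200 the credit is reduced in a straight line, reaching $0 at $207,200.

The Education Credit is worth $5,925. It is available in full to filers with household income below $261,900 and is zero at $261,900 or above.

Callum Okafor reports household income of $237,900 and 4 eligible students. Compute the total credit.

$15,259

Tuition Credit: base = 4 × $3,428 = $13,712. income exceeds $170,900 by $67,000, which is 23 full-or-partial $3,000 increments; reduction = 23 × $225 = $5,175, leaving $8,537.
Rural Housing Credit: 2% of the $153,900 excess over $84,000 is $3,078; credit = $3,875 − $3,078 = $797.
Dependent Care Credit: $237,900 is at or above $207,200, so the credit is $0.
Education Credit: $237,900 is below the $261,900 cutoff, so the full $5,925 applies.
Total: $8,537 + $797 + $0 + $5,925 = $15,259.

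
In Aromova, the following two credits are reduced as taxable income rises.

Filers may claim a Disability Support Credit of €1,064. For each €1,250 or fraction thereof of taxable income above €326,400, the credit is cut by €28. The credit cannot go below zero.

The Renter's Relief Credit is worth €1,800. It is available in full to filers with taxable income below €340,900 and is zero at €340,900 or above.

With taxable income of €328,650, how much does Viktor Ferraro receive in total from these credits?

€2,808

Disability Support Credit: income exceeds €326,400 by €2,250, which is 2 full-or-partial €1,250 increments; reduction = 2 × €28 = €56, leaving €1,008.
Renter's Relief Credit: €328,650 is below the €340,900 cutoff, so the full €1,800 applies.
Total: €1,008 + €1,800 = €2,808.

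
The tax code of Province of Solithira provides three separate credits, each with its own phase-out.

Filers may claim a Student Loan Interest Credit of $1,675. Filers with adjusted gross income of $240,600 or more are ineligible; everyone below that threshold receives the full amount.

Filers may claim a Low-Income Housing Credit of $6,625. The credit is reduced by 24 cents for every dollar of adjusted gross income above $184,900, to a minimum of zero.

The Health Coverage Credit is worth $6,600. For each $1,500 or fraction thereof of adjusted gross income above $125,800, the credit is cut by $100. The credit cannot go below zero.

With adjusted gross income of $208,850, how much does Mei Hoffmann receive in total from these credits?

Student Loan Interest Credit: $208,850 is below the $240,600 cutoff, so the full $1,675 applies.
Low-Income Housing Credit: 24% of the $23,950 excess over $184,900 is $5,748; credit = $6,625 − $5,748 = $877.
Health Coverage Credit: income exceeds $125,800 by $83,050, which is 56 full-or-partial $1,500 increments; reduction = 56 × $100 = $5,600, leaving $1,000.
Total: $1,675 + $877 + $1,000 = $3,552.

$3,552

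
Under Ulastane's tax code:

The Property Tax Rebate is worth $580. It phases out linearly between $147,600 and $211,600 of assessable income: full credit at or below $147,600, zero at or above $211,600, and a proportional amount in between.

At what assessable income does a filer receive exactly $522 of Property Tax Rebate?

$522 is 522/580 of the full $580, so 58/580 of the $64,000 range has been used: income = $147,600 + $64,000 × 58/580 = $154,000.

$154,000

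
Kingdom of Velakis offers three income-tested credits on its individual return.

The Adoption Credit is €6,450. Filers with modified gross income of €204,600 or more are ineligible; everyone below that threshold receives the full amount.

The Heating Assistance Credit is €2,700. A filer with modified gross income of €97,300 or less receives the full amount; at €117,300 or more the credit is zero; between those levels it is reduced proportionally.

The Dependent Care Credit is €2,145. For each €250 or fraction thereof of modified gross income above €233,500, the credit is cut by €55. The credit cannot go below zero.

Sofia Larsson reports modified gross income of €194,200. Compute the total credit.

Adoption Credit: €194,200 is below the €204,600 cutoff, so the full €6,450 applies.
Heating Assistance Credit: €194,200 is at or above €117,300, so the credit is €0.
Dependent Care Credit: €194,200 is at or below the €233,500 threshold, so the full €2,145 applies.
Total: €6,450 + €0 + €2,145 = €8,595.

€8,595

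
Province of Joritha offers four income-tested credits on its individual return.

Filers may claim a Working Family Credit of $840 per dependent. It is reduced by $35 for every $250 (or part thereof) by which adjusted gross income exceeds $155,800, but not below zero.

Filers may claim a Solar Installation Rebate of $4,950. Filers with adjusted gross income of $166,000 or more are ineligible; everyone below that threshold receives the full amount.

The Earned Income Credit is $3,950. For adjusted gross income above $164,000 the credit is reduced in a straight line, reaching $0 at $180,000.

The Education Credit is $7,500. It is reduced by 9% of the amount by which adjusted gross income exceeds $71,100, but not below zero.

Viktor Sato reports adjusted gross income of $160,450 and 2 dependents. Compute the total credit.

$9,915

Working Family Credit: base = 2 × $840 = $1,680. income exceeds $155,800 by $4,650, which is 19 full-or-partial $250 increments; reduction = 19 × $35 = $665, leaving $1,015.
Solar Installation Rebate: $160,450 is below the $166,000 cutoff, so the full $4,950 applies.
Earned Income Credit: $160,450 is at or below the $164,000 threshold, so the full $3,950 applies.
Education Credit: 9% of the $89,350 excess over $71,100 is $8,041.50 ≥ base, so the credit is $0.
Total: $1,015 + $4,950 + $3,950 + $0 = $9,915.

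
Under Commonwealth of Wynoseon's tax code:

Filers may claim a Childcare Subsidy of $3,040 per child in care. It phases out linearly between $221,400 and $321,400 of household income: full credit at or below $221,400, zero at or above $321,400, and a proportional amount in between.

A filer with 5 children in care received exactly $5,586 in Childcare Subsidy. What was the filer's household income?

Full credit = 5 × $3,040 = $15,200.
$5,586 is 5,586/15,200 of the full $15,200, so 9,614/15,200 of the $100,000 range has been used: income = $221,400 + $100,000 × 9,614/15,200 = $284,650.

$284,650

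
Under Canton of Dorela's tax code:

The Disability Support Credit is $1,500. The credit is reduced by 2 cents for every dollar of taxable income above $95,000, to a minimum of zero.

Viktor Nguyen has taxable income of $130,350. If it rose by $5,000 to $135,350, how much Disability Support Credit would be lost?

$100

At $130,350 — 2% of the $35,350 excess over $95,000 is $707; credit = $1,500 − $707 = $793.
At $135,350 — 2% of the $40,350 excess over $95,000 is $807; credit = $1,500 − $807 = $693.
Lost: $793 − $693 = $100.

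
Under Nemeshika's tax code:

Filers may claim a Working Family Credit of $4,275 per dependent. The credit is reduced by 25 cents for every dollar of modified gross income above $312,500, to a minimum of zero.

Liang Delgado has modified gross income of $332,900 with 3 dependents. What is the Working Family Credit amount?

Working Family Credit: base = 3 × $4,275 = $12,825. 25% of the $20,400 excess over $312,500 is $5,100; credit = $12,825 − $5,100 = $7,725.

$7,725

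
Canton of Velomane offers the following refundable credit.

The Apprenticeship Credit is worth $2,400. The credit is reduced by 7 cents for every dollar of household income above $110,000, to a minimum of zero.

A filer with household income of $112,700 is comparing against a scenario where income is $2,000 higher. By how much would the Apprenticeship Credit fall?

$140

At $112,700 — 7% of the $2,700 excess over $110,000 is $189; credit = $2,400 − $189 = $2,211.
At $114,700 — 7% of the $4,700 excess over $110,000 is $329; credit = $2,400 − $329 = $2,071.
Lost: $2,211 − $2,071 = $140.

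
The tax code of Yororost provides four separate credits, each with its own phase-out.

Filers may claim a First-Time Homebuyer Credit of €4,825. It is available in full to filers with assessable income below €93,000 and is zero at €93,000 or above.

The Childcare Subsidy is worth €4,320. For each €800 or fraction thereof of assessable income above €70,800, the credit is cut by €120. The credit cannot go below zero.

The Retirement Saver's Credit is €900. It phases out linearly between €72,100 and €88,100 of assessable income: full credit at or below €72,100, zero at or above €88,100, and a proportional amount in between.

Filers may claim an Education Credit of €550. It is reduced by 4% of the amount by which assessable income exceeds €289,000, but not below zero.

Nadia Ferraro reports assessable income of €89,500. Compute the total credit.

First-Time Homebuyer Credit: €89,500 is below the €93,000 cutoff, so the full €4,825 applies.
Childcare Subsidy: income exceeds €70,800 by €18,700, which is 24 full-or-partial €800 increments; reduction = 24 × €120 = €2,880, leaving €1,440.
Retirement Saver's Credit: €89,500 is at or above €88,100, so the credit is €0.
Education Credit: €89,500 is at or below the €289,000 threshold, so the full €550 applies.
Total: €4,825 + €1,440 + €0 + €550 = €6,815.

€6,815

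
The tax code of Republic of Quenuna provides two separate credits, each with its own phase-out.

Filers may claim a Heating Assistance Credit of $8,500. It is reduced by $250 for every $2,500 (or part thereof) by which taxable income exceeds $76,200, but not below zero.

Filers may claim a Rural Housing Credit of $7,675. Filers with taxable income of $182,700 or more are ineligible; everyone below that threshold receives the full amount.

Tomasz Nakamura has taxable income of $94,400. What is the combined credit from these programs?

Heating Assistance Credit: income exceeds $76,200 by $18,200, which is 8 full-or-partial $2,500 increments; reduction = 8 × $250 = $2,000, leaving $6,500.
Rural Housing Credit: $94,400 is below the $182,700 cutoff, so the full $7,675 applies.
Total: $6,500 + $7,675 = $14,175.

$14,175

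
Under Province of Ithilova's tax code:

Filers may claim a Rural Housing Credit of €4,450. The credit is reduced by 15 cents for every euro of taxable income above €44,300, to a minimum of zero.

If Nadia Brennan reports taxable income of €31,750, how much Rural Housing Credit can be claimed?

€4,450

Rural Housing Credit: €31,750 is at or below the €44,300 threshold, so the full €4,450 applies.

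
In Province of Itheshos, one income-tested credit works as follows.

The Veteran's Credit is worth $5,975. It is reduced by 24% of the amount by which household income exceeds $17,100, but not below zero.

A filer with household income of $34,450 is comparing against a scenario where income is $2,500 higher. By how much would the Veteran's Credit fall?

At $34,450 — 24% of the $17,350 excess over $17,100 is $4,164; credit = $5,975 − $4,164 = $1,811.
At $36,950 — 24% of the $19,850 excess over $17,100 is $4,764; credit = $5,975 − $4,764 = $1,211.
Lost: $1,811 − $1,211 = $600.

$600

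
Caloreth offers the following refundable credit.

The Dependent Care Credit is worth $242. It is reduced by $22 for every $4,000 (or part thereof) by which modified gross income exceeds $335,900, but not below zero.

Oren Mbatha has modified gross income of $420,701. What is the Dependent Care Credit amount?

$0

Dependent Care Credit: income exceeds $335,900 by $84,801 → 22 increments × $22 = $484 ≥ base, so the credit is $0.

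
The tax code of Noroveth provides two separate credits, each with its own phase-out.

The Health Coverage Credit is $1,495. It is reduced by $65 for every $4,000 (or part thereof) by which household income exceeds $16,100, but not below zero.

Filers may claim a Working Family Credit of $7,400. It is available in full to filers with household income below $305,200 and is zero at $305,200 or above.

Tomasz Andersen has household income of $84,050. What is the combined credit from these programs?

Health Coverage Credit: income exceeds $16,100 by $67,950, which is 17 full-or-partial $4,000 increments; reduction = 17 × $65 = $1,105, leaving $390.
Working Family Credit: $84,050 is below the $305,200 cutoff, so the full $7,400 applies.
Total: $390 + $7,400 = $7,790.

$7,790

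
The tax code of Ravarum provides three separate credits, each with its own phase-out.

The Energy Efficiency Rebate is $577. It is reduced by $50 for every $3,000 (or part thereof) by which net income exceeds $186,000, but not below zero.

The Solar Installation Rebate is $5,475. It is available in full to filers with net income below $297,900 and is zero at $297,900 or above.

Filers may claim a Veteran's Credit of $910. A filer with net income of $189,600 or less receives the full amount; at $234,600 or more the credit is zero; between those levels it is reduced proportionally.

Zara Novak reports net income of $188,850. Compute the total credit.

Energy Efficiency Rebate: income exceeds $186,000 by $2,850, which is 1 full-or-partial $3,000 increment; reduction = 1 × $50 = $50, leaving $527.
Solar Installation Rebate: $188,850 is below the $297,900 cutoff, so the full $5,475 applies.
Veteran's Credit: $188,850 is at or below the $189,600 threshold, so the full $910 applies.
Total: $527 + $5,475 + $910 = $6,912.

$6,912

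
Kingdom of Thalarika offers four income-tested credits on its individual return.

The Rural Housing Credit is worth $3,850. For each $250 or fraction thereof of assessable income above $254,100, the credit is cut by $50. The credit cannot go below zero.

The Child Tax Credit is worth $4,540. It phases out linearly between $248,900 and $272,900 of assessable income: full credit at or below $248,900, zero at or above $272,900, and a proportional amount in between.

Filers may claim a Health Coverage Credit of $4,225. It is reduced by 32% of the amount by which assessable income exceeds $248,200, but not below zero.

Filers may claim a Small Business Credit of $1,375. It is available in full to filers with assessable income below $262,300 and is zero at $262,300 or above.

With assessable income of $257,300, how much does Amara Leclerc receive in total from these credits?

$8,839

Rural Housing Credit: income exceeds $254,100 by $3,200, which is 13 full-or-partial $250 increments; reduction = 13 × $50 = $650, leaving $3,200.
Child Tax Credit: $257,300 is $8,400 into a $24,000 phase-out range, leaving 15,600/24,000 of the credit: $4,540 × 15,600/24,000 = $2,951.
Health Coverage Credit: 32% of the $9,100 excess over $248,200 is $2,912; credit = $4,225 − $2,912 = $1,313.
Small Business Credit: $257,300 is below the $262,300 cutoff, so the full $1,375 applies.
Total: $3,200 + $2,951 + $1,313 + $1,375 = $8,839.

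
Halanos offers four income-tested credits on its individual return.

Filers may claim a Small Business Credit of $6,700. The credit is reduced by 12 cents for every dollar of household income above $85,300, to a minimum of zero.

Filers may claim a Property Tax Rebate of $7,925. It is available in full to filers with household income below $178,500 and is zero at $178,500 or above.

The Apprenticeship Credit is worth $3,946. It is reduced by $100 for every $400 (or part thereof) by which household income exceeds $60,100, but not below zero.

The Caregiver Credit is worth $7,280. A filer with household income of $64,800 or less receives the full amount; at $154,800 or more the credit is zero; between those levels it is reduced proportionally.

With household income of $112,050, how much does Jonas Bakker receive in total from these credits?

Small Business Credit: 12% of the $26,750 excess over $85,300 is $3,210; credit = $6,700 − $3,210 = $3,490.
Property Tax Rebate: $112,050 is below the $178,500 cutoff, so the full $7,925 applies.
Apprenticeship Credit: income exceeds $60,100 by $51,950 → 130 increments × $100 = $13,000 ≥ base, so the credit is $0.
Caregiver Credit: $112,050 is $47,250 into a $90,000 phase-out range, leaving 42,750/90,000 of the credit: $7,280 × 42,750/90,000 = $3,458.
Total: $3,490 + $7,925 + $0 + $3,458 = $14,873.

$14,873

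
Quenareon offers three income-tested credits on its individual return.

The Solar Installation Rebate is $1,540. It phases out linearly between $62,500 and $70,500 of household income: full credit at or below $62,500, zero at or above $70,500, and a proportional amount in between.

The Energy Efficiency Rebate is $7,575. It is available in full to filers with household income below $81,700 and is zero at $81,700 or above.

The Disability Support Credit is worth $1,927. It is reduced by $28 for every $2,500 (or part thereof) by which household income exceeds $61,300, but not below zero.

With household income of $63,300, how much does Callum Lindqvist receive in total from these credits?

$10,860

Solar Installation Rebate: $63,300 is $800 into a $8,000 phase-out range, leaving 7,200/8,000 of the credit: $1,540 × 7,200/8,000 = $1,386.
Energy Efficiency Rebate: $63,300 is below the $81,700 cutoff, so the full $7,575 applies.
Disability Support Credit: income exceeds $61,300 by $2,000, which is 1 full-or-partial $2,500 increment; reduction = 1 × $28 = $28, leaving $1,899.
Total: $1,386 + $7,575 + $1,899 = $10,860.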